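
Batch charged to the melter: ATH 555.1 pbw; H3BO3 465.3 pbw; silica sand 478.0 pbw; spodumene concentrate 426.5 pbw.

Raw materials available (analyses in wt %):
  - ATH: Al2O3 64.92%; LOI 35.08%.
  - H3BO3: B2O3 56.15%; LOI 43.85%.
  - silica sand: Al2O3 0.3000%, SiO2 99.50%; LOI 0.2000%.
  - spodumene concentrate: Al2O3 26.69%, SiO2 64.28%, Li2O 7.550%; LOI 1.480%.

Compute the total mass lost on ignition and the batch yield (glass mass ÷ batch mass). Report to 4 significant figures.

Full precision is carried at all times; in-progress results are printed (rounded to 4 significant digits) when written out — each reported figure receives exactly one rounding; derived quantities (glass mass, totals, yield, LOI, four oxide percentages) are re-derived in full precision from the weighed amounts at 1519 pbw of glass, as set out in either problem or answer.
Loss on ignition, line by line:
  ATH: 555.1 × 0.3508 = 194.7 pbw
  H3BO3: 465.3 × 0.4385 = 204.0 pbw
  silica sand: 478.0 × 0.002000 = 0.9560 pbw
  spodumene concentrate: 426.5 × 0.01480 = 6.312 pbw
Total LOI = 406.0 pbw
Glass = batch − LOI = 1925 − 406.0 = 1519 pbw

LOI loss = 406.0 pbw; glass = 1519 pbw; yield = 78.91%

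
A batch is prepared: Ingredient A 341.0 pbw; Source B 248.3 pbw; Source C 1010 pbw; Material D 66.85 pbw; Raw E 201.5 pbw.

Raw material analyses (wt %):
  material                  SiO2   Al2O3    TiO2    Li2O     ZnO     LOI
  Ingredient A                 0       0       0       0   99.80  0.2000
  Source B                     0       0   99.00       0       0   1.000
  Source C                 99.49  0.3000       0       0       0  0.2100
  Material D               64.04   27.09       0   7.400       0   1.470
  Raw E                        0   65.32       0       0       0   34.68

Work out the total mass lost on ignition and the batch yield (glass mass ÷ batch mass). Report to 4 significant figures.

LOI loss = 76.15 pbw; glass = 1792 pbw; yield = 95.92%

The working math runs at exact precision at every stage. Intermediates are displayed rounded to 4 significant figures — each reported result is rounded exactly once; all derived quantities (glass mass, LOI, the five compositions, totals, the yield) are rebuilt at full precision from the weighed amounts per 1792 pbw of glass as set out in problem or answer.
Loss on ignition, line by line:
  Ingredient A: 341.0 × 0.002000 = 0.6820 pbw
  Source B: 248.3 × 0.01000 = 2.483 pbw
  Source C: 1010 × 0.002100 = 2.121 pbw
  Material D: 66.85 × 0.01470 = 0.9827 pbw
  Raw E: 201.5 × 0.3468 = 69.88 pbw
Total LOI = 76.15 pbw
Glass = batch − LOI = 1868 − 76.15 = 1792 pbw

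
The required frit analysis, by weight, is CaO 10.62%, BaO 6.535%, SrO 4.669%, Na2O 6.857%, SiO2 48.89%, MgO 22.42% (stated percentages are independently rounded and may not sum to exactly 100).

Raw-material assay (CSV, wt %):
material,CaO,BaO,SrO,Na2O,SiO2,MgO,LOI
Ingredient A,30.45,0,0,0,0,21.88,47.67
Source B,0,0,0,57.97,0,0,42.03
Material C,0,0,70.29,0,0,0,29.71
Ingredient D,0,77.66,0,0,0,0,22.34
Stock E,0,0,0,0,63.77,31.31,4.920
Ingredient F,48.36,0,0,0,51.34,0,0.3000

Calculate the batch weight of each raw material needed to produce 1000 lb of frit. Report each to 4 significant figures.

All internal work keeps full precision in every operation; intermediates are shown (rounded to 4 significant figures) as written — exactly one rounding goes into every reported figure; derived quantities (ignition loss, yield, totals, net glass mass, six oxide percentages) are recomputed at full float precision from the batch weights per 1000 lb of glass, exactly as shown in either problem or answer.
The oxide mass targets at 1000 lb frit:
  CaO: 10.62% × 1000 = 106.2 lb
  BaO: 6.535% × 1000 = 65.35 lb
  SrO: 4.669% × 1000 = 46.69 lb
  Na2O: 6.857% × 1000 = 68.57 lb
  SiO2: 48.89% × 1000 = 488.9 lb
  MgO: 22.42% × 1000 = 224.2 lb
Oxide-by-oxide audit on the weights just shown, per the basis as stated (target by target, the sums agree within answer rounding):
  CaO: 104.7·0.3045 + 153.7·0.4836 = 106.2 lb (target 106.2 lb)
  BaO: 84.15·0.7766 = 65.35 lb (target 65.35 lb)
  SrO: 66.42·0.7029 = 46.69 lb (target 46.69 lb)
  Na2O: 118.3·0.5797 = 68.58 lb (target 68.57 lb)
  SiO2: 642.9·0.6377 + 153.7·0.5134 = 488.9 lb (target 488.9 lb)
  MgO: 104.7·0.2188 + 642.9·0.3131 = 224.2 lb (target 224.2 lb)
Glass-mass bookkeeping: whole batch net of LOI = 999.9 lb (targets for the oxides total 999.9 lb; the stated basis being 1000 lb — rounding explains the deltas).
Total batch = Σ batch = 1170 lb; LOI loss = Σ batch·LOI = 170.3 lb; the yield ratio, glass ÷ batch: 85.45%.

Batch per 1000 lb frit:
  Ingredient A: 104.7 lb
  Source B: 118.3 lb
  Material C: 66.42 lb
  Ingredient D: 84.15 lb
  Stock E: 642.9 lb
  Ingredient F: 153.7 lb
Total batch = 1170 lb; LOI loss = 170.3 lb; yield = 85.45%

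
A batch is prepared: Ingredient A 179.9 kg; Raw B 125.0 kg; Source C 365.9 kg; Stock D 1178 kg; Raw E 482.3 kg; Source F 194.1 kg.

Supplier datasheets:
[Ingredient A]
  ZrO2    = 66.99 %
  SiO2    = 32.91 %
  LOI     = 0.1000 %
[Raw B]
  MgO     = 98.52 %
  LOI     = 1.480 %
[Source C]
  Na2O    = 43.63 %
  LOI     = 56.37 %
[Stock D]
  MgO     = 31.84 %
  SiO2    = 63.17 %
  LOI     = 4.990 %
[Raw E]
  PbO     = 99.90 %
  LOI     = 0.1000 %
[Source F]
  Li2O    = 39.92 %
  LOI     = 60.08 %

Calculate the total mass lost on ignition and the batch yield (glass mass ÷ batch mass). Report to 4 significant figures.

LOI loss = 384.2 kg; glass = 2141 kg; yield = 84.79%

Mid-chain values appear (rounded to four significant digits) when written out; the whole derivation runs at exact precision through every step. Every reported number takes just one rounding — the derived quantities, which include glass mass, totals, six oxide percentages, yield, ignition loss, are carried in exact precision, as set out in the problem or the answer, from the batch weights for 2141 kg of glass.
Material-by-material LOI:
  Ingredient A: 179.9 × 0.001000 = 0.1799 kg
  Raw B: 125.0 × 0.01480 = 1.850 kg
  Source C: 365.9 × 0.5637 = 206.3 kg
  Stock D: 1178 × 0.04990 = 58.78 kg
  Raw E: 482.3 × 0.001000 = 0.4823 kg
  Source F: 194.1 × 0.6008 = 116.6 kg
Total LOI = 384.2 kg
Glass = batch − LOI = 2525 − 384.2 = 2141 kg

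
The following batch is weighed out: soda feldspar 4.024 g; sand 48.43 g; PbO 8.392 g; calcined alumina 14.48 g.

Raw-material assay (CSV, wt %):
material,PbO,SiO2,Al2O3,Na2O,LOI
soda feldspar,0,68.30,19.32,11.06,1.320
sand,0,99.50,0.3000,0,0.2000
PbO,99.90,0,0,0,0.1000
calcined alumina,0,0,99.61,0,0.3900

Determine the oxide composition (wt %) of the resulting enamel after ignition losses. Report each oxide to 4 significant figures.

Glass mass = 75.11 g (batch 75.33 − LOI 0.2148).
Composition: PbO 11.16%, SiO2 67.81%, Al2O3 20.43%, Na2O 0.5925%

Mid-chain values are displayed, rounded to 4 significant figures, when written out. All arithmetic carries full precision at all times. A single rounding produces every reported value — all derived quantities (totals, four oxide percentages, LOI, the yield, net glass mass) are re-derived starting from the weights per 75.11 g of glass in full precision as they appear in the question or the answer.
Mass of each oxide from the mix:
  PbO: 8.392·0.9990 = 8.384 g
  SiO2: 4.024·0.6830 + 48.43·0.9950 = 50.94 g
  Al2O3: 4.024·0.1932 + 48.43·0.003000 + 14.48·0.9961 = 15.35 g
  Na2O: 4.024·0.1106 = 0.4451 g
LOI: 4.024·0.01320 + 48.43·0.002000 + 8.392·0.001000 + 14.48·0.003900 = 0.2148 g
The glass mass, total less LOI, = 75.33 − 0.2148 = 75.11 g (= Σ oxide masses)
percent share: oxide ÷ glass, ×100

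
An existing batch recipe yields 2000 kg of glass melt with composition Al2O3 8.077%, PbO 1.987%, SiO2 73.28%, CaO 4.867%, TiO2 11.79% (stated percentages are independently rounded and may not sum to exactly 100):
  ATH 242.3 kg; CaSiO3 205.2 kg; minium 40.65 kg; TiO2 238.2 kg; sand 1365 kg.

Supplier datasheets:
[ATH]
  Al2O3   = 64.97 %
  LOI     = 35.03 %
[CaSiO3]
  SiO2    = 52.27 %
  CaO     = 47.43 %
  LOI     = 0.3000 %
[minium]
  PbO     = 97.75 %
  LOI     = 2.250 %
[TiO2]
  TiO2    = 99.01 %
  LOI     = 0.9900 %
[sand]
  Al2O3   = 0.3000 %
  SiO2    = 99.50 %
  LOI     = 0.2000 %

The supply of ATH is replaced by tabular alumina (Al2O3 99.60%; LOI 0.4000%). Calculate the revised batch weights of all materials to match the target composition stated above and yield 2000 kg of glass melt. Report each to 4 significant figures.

The working math maintains full float precision at each step — rounding to 4 significant figures extends to every mid-chain value as printed — each reported value takes just one rounding. All derived quantities, including net glass mass, the yield, totals, ignition loss, five oxide percentages, are carried using the weight values on 2000 kg of glass at full float precision as written in the question or the answer.
Target masses of each oxide per 2000 kg glass melt:
  Al2O3: 8.077% × 2000 = 161.5 kg
  PbO: 1.987% × 2000 = 39.74 kg
  SiO2: 73.28% × 2000 = 1466 kg
  CaO: 4.867% × 2000 = 97.34 kg
  TiO2: 11.79% × 2000 = 235.8 kg
Sums-versus-targets review applying the batch weights above, for the quoted basis mass (sums match the target masses exact up to rounding of places):
  Al2O3: 158.1·0.9960 + 1365·0.003000 = 161.6 kg (target 161.5 kg)
  PbO: 40.65·0.9775 = 39.74 kg (target 39.74 kg)
  SiO2: 205.2·0.5227 + 1365·0.9950 = 1465 kg (target 1466 kg)
  CaO: 205.2·0.4743 = 97.33 kg (target 97.34 kg)
  TiO2: 238.2·0.9901 = 235.8 kg (target 235.8 kg)
Glass mass check: whole batch net of LOI = 2000 kg (summing oxide targets gives 2000 kg; with the basis standing at 2000 kg — differing by rounding only).
Total batch = Σ batch = 2007 kg; ignition loss, Σ(batch × LOI) = 7.251 kg; yield, glass over the total, = 99.64%.

Revised batch per 2000 kg glass melt:
  tabular alumina: 158.1 kg
  CaSiO3: 205.2 kg
  minium: 40.65 kg
  TiO2: 238.2 kg
  sand: 1365 kg
Total batch = 2007 kg; LOI loss = 7.251 kg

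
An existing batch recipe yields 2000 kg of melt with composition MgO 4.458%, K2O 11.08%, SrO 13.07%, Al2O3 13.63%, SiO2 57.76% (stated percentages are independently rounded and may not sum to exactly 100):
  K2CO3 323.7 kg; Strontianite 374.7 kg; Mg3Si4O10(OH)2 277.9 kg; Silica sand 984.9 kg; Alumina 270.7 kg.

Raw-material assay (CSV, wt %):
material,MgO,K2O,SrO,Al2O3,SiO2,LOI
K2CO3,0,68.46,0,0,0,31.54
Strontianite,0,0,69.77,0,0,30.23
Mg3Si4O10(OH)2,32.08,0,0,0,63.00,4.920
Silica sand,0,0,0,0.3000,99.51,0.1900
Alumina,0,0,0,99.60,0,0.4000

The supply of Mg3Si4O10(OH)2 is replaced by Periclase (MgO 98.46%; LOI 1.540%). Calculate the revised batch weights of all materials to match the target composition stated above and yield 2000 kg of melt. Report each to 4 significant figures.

Revised batch per 2000 kg melt:
  K2CO3: 323.7 kg
  Strontianite: 374.7 kg
  Periclase: 90.55 kg
  Silica sand: 1161 kg
  Alumina: 270.2 kg
Total batch = 2220 kg; LOI loss = 220.0 kg

The intermediate values are shown rounded off to 4 significant figures in the working; every computation holds full precision at every stage — every reported result includes exactly one rounding; derived quantities, which include the yield, five oxide percentages, ignition loss, the totals, net glass mass, are re-derived at full precision, as quoted within the question or the answer, starting from the weights at 2000 kg of glass.
Target masses of each oxide per 2000 kg melt:
  MgO: 4.458% × 2000 = 89.16 kg
  K2O: 11.08% × 2000 = 221.6 kg
  SrO: 13.07% × 2000 = 261.4 kg
  Al2O3: 13.63% × 2000 = 272.6 kg
  SiO2: 57.76% × 2000 = 1155 kg
Verifying the oxide balance with the batch weights as given, on the stated basis (each sum matches its target mass modulo rounding of the values):
  MgO: 90.55·0.9846 = 89.16 kg (target 89.16 kg)
  K2O: 323.7·0.6846 = 221.6 kg (target 221.6 kg)
  SrO: 374.7·0.6977 = 261.4 kg (target 261.4 kg)
  Al2O3: 1161·0.003000 + 270.2·0.9960 = 272.6 kg (target 272.6 kg)
  SiO2: 1161·0.9951 = 1155 kg (target 1155 kg)
Glass-mass closure: batch Σ − ignition loss = 2000 kg (the Σ of target masses is 2000 kg; with the basis standing at 2000 kg — deltas are rounding alone).
Batch total: Σ batch = 2220 kg; loss to ignition Σ batch·LOI = 220.0 kg; yield, glass over the total, = 90.09%.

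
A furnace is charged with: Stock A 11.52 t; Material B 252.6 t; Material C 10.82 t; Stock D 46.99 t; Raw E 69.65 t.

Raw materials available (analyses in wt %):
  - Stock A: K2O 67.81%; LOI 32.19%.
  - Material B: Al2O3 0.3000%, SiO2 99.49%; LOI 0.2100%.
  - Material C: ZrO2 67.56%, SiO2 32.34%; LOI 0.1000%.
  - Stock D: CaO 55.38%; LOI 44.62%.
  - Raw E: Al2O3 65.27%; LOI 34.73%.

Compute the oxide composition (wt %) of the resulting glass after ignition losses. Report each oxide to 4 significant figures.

Working values appear with 4-significant-figure rounding in the working; every computation keeps full float precision through every step. Each reported result undergoes a single rounding; derived quantities (the five compositions, totals, the yield, ignition loss, net glass mass) are rebuilt from the batch weights at 342.2 t of glass in full float precision, precisely as stated by the problem or the answer.
Per-oxide mass from batch:
  K2O: 11.52·0.6781 = 7.812 t
  CaO: 46.99·0.5538 = 26.02 t
  ZrO2: 10.82·0.6756 = 7.310 t
  Al2O3: 252.6·0.003000 + 69.65·0.6527 = 46.22 t
  SiO2: 252.6·0.9949 + 10.82·0.3234 = 254.8 t
LOI: 11.52·0.3219 + 252.6·0.002100 + 10.82·0.001000 + 46.99·0.4462 + 69.65·0.3473 = 49.41 t
The glass mass, total less LOI, = 391.6 − 49.41 = 342.2 t (equal to the oxide-mass sum)
wt % = oxide mass / glass mass × 100

Glass mass = 342.2 t (batch 391.6 − LOI 49.41).
Composition: K2O 2.283%, CaO 7.605%, ZrO2 2.136%, Al2O3 13.51%, SiO2 74.47%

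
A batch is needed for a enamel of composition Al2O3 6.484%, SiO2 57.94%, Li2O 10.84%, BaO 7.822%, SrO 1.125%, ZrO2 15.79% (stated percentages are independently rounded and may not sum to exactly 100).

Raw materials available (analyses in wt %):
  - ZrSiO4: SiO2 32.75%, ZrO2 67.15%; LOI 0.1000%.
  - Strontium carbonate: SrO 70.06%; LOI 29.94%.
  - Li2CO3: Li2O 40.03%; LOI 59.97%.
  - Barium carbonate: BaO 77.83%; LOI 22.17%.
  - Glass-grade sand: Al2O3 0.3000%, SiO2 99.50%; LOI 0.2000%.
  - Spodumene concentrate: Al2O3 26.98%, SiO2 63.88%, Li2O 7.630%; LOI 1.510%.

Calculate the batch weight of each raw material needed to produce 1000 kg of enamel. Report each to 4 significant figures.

Batch per 1000 kg enamel:
  ZrSiO4: 235.1 kg
  Strontium carbonate: 16.06 kg
  Li2CO3: 225.7 kg
  Barium carbonate: 100.5 kg
  Glass-grade sand: 353.1 kg
  Spodumene concentrate: 236.4 kg
Total batch = 1167 kg; LOI loss = 167.0 kg; yield = 85.69%

Working values are shown rounded to four significant figures; the working math runs at full precision throughout. A single rounding produces every reported number; the derived quantities (yield, LOI, net glass mass, the totals, six oxide percentages) are re-derived using the weight values at 1000 kg of glass in exact precision precisely as stated by question or answer.
Oxide-by-oxide targets in 1000 kg enamel:
  Al2O3: 6.484% × 1000 = 64.84 kg
  SiO2: 57.94% × 1000 = 579.4 kg
  Li2O: 10.84% × 1000 = 108.4 kg
  BaO: 7.822% × 1000 = 78.22 kg
  SrO: 1.125% × 1000 = 11.25 kg
  ZrO2: 15.79% × 1000 = 157.9 kg
Mass-balance tally per oxide on the weights just shown, against the basis in use (each sum matches its target mass modulo rounding of the values):
  Al2O3: 353.1·0.003000 + 236.4·0.2698 = 64.84 kg (target 64.84 kg)
  SiO2: 235.1·0.3275 + 353.1·0.9950 + 236.4·0.6388 = 579.3 kg (target 579.4 kg)
  Li2O: 225.7·0.4003 + 236.4·0.07630 = 108.4 kg (target 108.4 kg)
  BaO: 100.5·0.7783 = 78.22 kg (target 78.22 kg)
  SrO: 16.06·0.7006 = 11.25 kg (target 11.25 kg)
  ZrO2: 235.1·0.6715 = 157.9 kg (target 157.9 kg)
Glass-mass sanity pass: batch Σ − ignition loss = 999.9 kg (targets for the oxides total 1000 kg; basis as stated: 1000 kg — gaps are rounding artifacts).
Adding the batch up: Σ batch = 1167 kg; the LOI term Σ batch·LOI equals 167.0 kg; yield: glass divided by total = 85.69%.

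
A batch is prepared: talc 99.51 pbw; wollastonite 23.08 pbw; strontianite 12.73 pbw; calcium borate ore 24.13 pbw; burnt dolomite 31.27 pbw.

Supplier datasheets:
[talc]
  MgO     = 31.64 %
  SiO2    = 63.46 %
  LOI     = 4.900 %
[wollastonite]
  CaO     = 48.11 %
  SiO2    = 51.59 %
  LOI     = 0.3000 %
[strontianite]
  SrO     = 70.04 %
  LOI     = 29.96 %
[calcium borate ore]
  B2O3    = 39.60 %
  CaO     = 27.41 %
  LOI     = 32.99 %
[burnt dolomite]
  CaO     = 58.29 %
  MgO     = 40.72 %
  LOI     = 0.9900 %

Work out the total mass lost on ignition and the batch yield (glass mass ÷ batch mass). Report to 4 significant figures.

LOI loss = 17.03 pbw; glass = 173.7 pbw; yield = 91.07%

Every computation holds exact precision through the solve — values along the way are displayed, rounded to 4 significant figures, at each printed step; every reported number receives exactly one rounding. The derived quantities (the five compositions, glass mass, the yield, the totals, ignition loss) are carried from the batch weights per 173.7 pbw of glass at exact precision, as set out in the problem or the answer.
Material-by-material LOI:
  talc: 99.51 × 0.04900 = 4.876 pbw
  wollastonite: 23.08 × 0.003000 = 0.06924 pbw
  strontianite: 12.73 × 0.2996 = 3.814 pbw
  calcium borate ore: 24.13 × 0.3299 = 7.960 pbw
  burnt dolomite: 31.27 × 0.009900 = 0.3096 pbw
Total LOI = 17.03 pbw
Glass = batch − LOI = 190.7 − 17.03 = 173.7 pbw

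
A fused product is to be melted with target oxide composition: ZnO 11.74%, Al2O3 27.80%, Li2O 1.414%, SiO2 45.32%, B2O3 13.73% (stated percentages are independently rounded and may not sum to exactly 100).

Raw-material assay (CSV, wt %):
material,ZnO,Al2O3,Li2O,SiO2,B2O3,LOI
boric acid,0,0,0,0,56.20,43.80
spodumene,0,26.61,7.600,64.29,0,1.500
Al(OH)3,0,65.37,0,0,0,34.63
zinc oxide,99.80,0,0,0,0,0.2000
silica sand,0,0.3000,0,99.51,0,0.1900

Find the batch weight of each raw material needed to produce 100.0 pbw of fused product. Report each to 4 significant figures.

Intermediates are printed, rounded to 4 significant digits, when written out. Full precision is held at each step; each reported number sees exactly one rounding; the derived quantities are recomputed from the batch weights per 100.0 pbw of glass in exact precision (glass mass, LOI, the totals, yield, five oxide percentages) as quoted within question or answer.
Oxide mass targets, per 100.0 pbw fused product:
  ZnO: 11.74% × 100.0 = 11.74 pbw
  Al2O3: 27.80% × 100.0 = 27.80 pbw
  Li2O: 1.414% × 100.0 = 1.414 pbw
  SiO2: 45.32% × 100.0 = 45.32 pbw
  B2O3: 13.73% × 100.0 = 13.73 pbw
Checking each oxide sum with the batch weights as given, against the basis in use (sums match the target masses up to rounding of the answer):
  ZnO: 11.76·0.9980 = 11.74 pbw (target 11.74 pbw)
  Al2O3: 18.61·0.2661 + 34.80·0.6537 + 33.52·0.003000 = 27.80 pbw (target 27.80 pbw)
  Li2O: 18.61·0.07600 = 1.414 pbw (target 1.414 pbw)
  SiO2: 18.61·0.6429 + 33.52·0.9951 = 45.32 pbw (target 45.32 pbw)
  B2O3: 24.43·0.5620 = 13.73 pbw (target 13.73 pbw)
Auditing the glass mass value: total batch − LOI = 100.0 pbw (per-oxide target masses sum to 100.0 pbw; with the basis standing at 100.0 pbw — a pure rounding effect).
Total batch = Σ batch = 123.1 pbw; the LOI term Σ batch·LOI equals 23.12 pbw; yield, glass over the total, = 81.22%.

Batch per 100.0 pbw fused product:
  boric acid: 24.43 pbw
  spodumene: 18.61 pbw
  Al(OH)3: 34.80 pbw
  zinc oxide: 11.76 pbw
  silica sand: 33.52 pbw
Total batch = 123.1 pbw; LOI loss = 23.12 pbw; yield = 81.22%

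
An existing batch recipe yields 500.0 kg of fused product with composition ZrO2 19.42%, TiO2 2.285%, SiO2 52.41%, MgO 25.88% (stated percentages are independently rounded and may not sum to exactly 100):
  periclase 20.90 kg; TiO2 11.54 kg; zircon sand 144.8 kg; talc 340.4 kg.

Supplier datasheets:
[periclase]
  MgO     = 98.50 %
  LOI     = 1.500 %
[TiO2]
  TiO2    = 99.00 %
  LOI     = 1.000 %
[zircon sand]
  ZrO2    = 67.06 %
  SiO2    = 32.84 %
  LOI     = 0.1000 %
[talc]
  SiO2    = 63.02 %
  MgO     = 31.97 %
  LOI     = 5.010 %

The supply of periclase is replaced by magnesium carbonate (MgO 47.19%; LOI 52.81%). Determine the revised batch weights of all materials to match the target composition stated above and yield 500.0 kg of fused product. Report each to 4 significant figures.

Revised batch per 500.0 kg fused product:
  magnesium carbonate: 43.62 kg
  TiO2: 11.54 kg
  zircon sand: 144.8 kg
  talc: 340.4 kg
Total batch = 540.4 kg; LOI loss = 40.35 kg

In-progress results appear, rounded to 4 significant figures, as written; all internal work carries full float precision at each step — exactly one rounding goes into each reported number. The derived quantities (LOI, the four compositions, the yield, net glass mass, the totals) are recomputed from the weighed amounts on 500.0 kg of glass in full precision precisely as stated by the question or the answer.
Per-oxide target masses for 500.0 kg fused product:
  ZrO2: 19.42% × 500.0 = 97.10 kg
  TiO2: 2.285% × 500.0 = 11.42 kg
  SiO2: 52.41% × 500.0 = 262.0 kg
  MgO: 25.88% × 500.0 = 129.4 kg
Verifying the oxide balance applying the batch weights above, relative to the basis at hand (each sum matches its target mass once rounding is allowed for):
  ZrO2: 144.8·0.6706 = 97.10 kg (target 97.10 kg)
  TiO2: 11.54·0.9900 = 11.42 kg (target 11.42 kg)
  SiO2: 144.8·0.3284 + 340.4·0.6302 = 262.1 kg (target 262.0 kg)
  MgO: 43.62·0.4719 + 340.4·0.3197 = 129.4 kg (target 129.4 kg)
Glass mass check: the batch minus its LOI: 500.0 kg (per-oxide target masses sum to 500.0 kg; the stated basis being 500.0 kg — gaps are rounding artifacts).
Adding the batch up: Σ batch = 540.4 kg; ignition loss, Σ(batch × LOI) = 40.35 kg; as yield: glass ÷ batch → 92.53%.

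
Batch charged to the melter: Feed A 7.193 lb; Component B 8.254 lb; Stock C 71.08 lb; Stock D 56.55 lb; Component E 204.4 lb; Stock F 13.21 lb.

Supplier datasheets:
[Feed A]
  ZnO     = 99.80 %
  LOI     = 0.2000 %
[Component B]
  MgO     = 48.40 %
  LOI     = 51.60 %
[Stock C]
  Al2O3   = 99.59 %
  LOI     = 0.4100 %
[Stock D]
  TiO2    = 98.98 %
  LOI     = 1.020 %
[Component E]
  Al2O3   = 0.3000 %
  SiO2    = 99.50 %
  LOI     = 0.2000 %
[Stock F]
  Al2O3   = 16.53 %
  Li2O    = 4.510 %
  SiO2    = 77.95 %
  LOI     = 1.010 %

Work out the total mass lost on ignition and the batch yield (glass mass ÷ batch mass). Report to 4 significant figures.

Working values appear, rounded to four significant digits, as written; each numeric step runs at full float precision in all steps. Exactly one rounding lands on every reported value — derived quantities, including ignition loss, the yield, six oxide percentages, glass mass, the totals, are recomputed using the weight values per 355.0 lb of glass in full float precision as written in the question or the answer.
Ignition loss by material:
  Feed A: 7.193 × 0.002000 = 0.01439 lb
  Component B: 8.254 × 0.5160 = 4.259 lb
  Stock C: 71.08 × 0.004100 = 0.2914 lb
  Stock D: 56.55 × 0.01020 = 0.5768 lb
  Component E: 204.4 × 0.002000 = 0.4088 lb
  Stock F: 13.21 × 0.01010 = 0.1334 lb
Total LOI = 5.684 lb
Glass = batch − LOI = 360.7 − 5.684 = 355.0 lb

LOI loss = 5.684 lb; glass = 355.0 lb; yield = 98.42%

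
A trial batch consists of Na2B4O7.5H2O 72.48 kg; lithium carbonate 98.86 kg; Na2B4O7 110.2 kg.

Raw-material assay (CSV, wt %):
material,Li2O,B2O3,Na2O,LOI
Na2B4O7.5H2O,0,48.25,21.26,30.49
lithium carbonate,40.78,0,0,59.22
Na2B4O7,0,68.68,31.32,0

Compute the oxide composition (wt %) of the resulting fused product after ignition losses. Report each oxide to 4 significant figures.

In-progress results are displayed (rounded to 4 significant digits) in the printout — every computation runs at full float precision at each step; each reported result is rounded once only; all derived quantities, including the yield, the three compositions, LOI, the totals, net glass mass, are rebuilt using the weight values at 200.9 kg of glass at full precision, exactly as printed in the question or the answer.
Per-oxide mass from batch:
  Li2O: 98.86·0.4078 = 40.32 kg
  B2O3: 72.48·0.4825 + 110.2·0.6868 = 110.7 kg
  Na2O: 72.48·0.2126 + 110.2·0.3132 = 49.92 kg
LOI: 72.48·0.3049 + 98.86·0.5922 = 80.64 kg
Glass = total batch minus LOI = 281.5 − 80.64 = 200.9 kg (matching Σ of the oxides)
percent share: oxide ÷ glass, ×100

Glass mass = 200.9 kg (batch 281.5 − LOI 80.64).
Composition: Li2O 20.07%, B2O3 55.08%, Na2O 24.85%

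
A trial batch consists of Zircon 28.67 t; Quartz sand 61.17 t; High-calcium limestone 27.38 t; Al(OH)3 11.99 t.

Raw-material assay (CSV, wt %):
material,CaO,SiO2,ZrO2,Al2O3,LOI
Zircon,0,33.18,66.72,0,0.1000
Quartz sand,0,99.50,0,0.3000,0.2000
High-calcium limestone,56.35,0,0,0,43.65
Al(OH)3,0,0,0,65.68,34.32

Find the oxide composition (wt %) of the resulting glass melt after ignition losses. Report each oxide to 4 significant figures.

Working values appear, rounded to 4 significant figures, between the steps. Each numeric step keeps exact precision in all steps; every reported number includes exactly one rounding — all derived quantities, which include four oxide percentages, the totals, yield, glass mass, ignition loss, are rebuilt in exact precision, precisely as stated by the question or the answer, using the weight values at 113.0 t of glass.
Oxide masses out of the charge:
  CaO: 27.38·0.5635 = 15.43 t
  SiO2: 28.67·0.3318 + 61.17·0.9950 = 70.38 t
  ZrO2: 28.67·0.6672 = 19.13 t
  Al2O3: 61.17·0.003000 + 11.99·0.6568 = 8.059 t
LOI: 28.67·0.001000 + 61.17·0.002000 + 27.38·0.4365 + 11.99·0.3432 = 16.22 t
Net of LOI, the glass mass = 129.2 − 16.22 = 113.0 t (matching Σ of the oxides)
each wt % is 100 × oxide ÷ glass

Glass mass = 113.0 t (batch 129.2 − LOI 16.22).
Composition: CaO 13.65%, SiO2 62.28%, ZrO2 16.93%, Al2O3 7.132%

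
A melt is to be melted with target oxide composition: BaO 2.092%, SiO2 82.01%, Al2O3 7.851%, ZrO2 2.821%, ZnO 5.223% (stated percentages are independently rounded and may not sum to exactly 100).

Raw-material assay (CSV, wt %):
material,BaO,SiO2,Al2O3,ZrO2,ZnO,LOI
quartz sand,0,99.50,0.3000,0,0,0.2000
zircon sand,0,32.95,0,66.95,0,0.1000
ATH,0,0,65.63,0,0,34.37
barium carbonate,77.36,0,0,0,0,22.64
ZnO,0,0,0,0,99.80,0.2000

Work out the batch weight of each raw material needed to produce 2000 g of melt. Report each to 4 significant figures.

Batch per 2000 g melt:
  quartz sand: 1621 g
  zircon sand: 84.27 g
  ATH: 231.8 g
  barium carbonate: 54.08 g
  ZnO: 104.7 g
Total batch = 2096 g; LOI loss = 95.45 g; yield = 95.45%

Mid-chain values are rounded off to 4 significant figures wherever printed — every computation maintains full float precision at all times. Every reported figure sees exactly one rounding — the derived quantities are re-derived using the weight values for 2000 g of glass at full float precision (ignition loss, the five compositions, glass mass, yield, totals) exactly as printed in question or answer.
The oxide mass targets at 2000 g melt:
  BaO: 2.092% × 2000 = 41.84 g
  SiO2: 82.01% × 2000 = 1640 g
  Al2O3: 7.851% × 2000 = 157.0 g
  ZrO2: 2.821% × 2000 = 56.42 g
  ZnO: 5.223% × 2000 = 104.5 g
Checking each oxide sum on the weights just shown, on the stated basis (oxide sums agree with the targets net of answer rounding effects):
  BaO: 54.08·0.7736 = 41.84 g (target 41.84 g)
  SiO2: 1621·0.9950 + 84.27·0.3295 = 1641 g (target 1640 g)
  Al2O3: 1621·0.003000 + 231.8·0.6563 = 157.0 g (target 157.0 g)
  ZrO2: 84.27·0.6695 = 56.42 g (target 56.42 g)
  ZnO: 104.7·0.9980 = 104.5 g (target 104.5 g)
Auditing the glass mass value: whole batch net of LOI = 2000 g (summing oxide targets gives 2000 g; the stated basis being 2000 g — gaps are rounding artifacts).
Whole-batch sum: Σ batch = 2096 g; ignition loss, Σ(batch × LOI) = 95.45 g; as yield: glass ÷ batch → 95.45%.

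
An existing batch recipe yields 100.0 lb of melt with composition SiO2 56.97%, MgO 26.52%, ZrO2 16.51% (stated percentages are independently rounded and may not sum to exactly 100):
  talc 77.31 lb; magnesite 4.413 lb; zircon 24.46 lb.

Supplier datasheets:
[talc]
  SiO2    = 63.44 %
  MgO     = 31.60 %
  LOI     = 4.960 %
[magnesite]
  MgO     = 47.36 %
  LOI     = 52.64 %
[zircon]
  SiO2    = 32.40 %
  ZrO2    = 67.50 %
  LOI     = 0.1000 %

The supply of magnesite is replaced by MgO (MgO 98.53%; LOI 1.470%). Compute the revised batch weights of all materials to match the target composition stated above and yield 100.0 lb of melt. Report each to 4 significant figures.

Revised batch per 100.0 lb melt:
  talc: 77.31 lb
  MgO: 2.121 lb
  zircon: 24.46 lb
Total batch = 103.9 lb; LOI loss = 3.890 lb

All arithmetic maintains exact precision from start to finish — values along the way are displayed rounded off to 4 significant figures as written — each reported value is rounded just once. Derived quantities are recomputed from the weighed amounts on 100.0 lb of glass in full precision (ignition loss, glass mass, the three compositions, the yield, the totals), as written in the question or the answer.
The oxide mass targets at 100.0 lb melt:
  SiO2: 56.97% × 100.0 = 56.97 lb
  MgO: 26.52% × 100.0 = 26.52 lb
  ZrO2: 16.51% × 100.0 = 16.51 lb
Per-oxide balance check on the weights just shown, for the quoted basis mass (oxide sums agree with the targets within answer rounding):
  SiO2: 77.31·0.6344 + 24.46·0.3240 = 56.97 lb (target 56.97 lb)
  MgO: 77.31·0.3160 + 2.121·0.9853 = 26.52 lb (target 26.52 lb)
  ZrO2: 24.46·0.6750 = 16.51 lb (target 16.51 lb)
Glass mass check: batch Σ − ignition loss = 100.0 lb (summing oxide targets gives 100.0 lb; stated basis 100.0 lb — deltas are rounding alone).
Adding the batch up: Σ batch = 103.9 lb; Σ batch·LOI gives LOI loss = 3.890 lb; as yield: glass ÷ batch → 96.26%.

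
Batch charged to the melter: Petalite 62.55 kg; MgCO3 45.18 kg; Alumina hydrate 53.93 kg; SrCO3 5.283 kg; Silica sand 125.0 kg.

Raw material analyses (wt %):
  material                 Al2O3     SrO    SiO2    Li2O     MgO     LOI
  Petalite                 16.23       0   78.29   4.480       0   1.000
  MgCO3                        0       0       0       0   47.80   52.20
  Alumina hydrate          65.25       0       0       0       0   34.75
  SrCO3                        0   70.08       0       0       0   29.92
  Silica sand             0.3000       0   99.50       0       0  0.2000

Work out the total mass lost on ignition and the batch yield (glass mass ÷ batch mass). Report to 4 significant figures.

LOI loss = 44.78 kg; glass = 247.2 kg; yield = 84.66%

Intermediates are displayed rounded off to 4 significant figures alongside each step. Every computation keeps full float precision through every step; each reported result includes exactly one rounding; all derived quantities are recomputed using the weight values on 247.2 kg of glass at full precision (the five compositions, yield, ignition loss, glass mass, the totals) precisely as stated by the problem or answer text.
Per-material ignition loss:
  Petalite: 62.55 × 0.01000 = 0.6255 kg
  MgCO3: 45.18 × 0.5220 = 23.58 kg
  Alumina hydrate: 53.93 × 0.3475 = 18.74 kg
  SrCO3: 5.283 × 0.2992 = 1.581 kg
  Silica sand: 125.0 × 0.002000 = 0.2500 kg
Total LOI = 44.78 kg
Glass = batch − LOI = 291.9 − 44.78 = 247.2 kg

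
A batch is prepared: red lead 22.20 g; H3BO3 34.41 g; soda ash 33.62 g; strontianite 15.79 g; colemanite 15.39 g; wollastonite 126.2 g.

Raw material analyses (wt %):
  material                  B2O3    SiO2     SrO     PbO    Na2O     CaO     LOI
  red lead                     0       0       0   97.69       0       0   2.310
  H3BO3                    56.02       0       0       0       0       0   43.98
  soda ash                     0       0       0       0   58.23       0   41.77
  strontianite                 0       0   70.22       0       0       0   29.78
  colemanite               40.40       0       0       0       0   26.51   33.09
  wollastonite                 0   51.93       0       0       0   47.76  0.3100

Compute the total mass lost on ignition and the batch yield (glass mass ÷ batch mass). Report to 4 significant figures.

LOI loss = 39.88 g; glass = 207.7 g; yield = 83.90%

All arithmetic maintains full precision in every operation; working values are shown (rounded to 4 significant digits) when written out — each reported value carries a single rounding; derived quantities (glass mass, six oxide percentages, the yield, ignition loss, the totals) are rebuilt from the weighed amounts on 207.7 g of glass in exact precision, as written in the question or the answer.
Ignition loss by material:
  red lead: 22.20 × 0.02310 = 0.5128 g
  H3BO3: 34.41 × 0.4398 = 15.13 g
  soda ash: 33.62 × 0.4177 = 14.04 g
  strontianite: 15.79 × 0.2978 = 4.702 g
  colemanite: 15.39 × 0.3309 = 5.093 g
  wollastonite: 126.2 × 0.003100 = 0.3912 g
Total LOI = 39.88 g
Glass = batch − LOI = 247.6 − 39.88 = 207.7 g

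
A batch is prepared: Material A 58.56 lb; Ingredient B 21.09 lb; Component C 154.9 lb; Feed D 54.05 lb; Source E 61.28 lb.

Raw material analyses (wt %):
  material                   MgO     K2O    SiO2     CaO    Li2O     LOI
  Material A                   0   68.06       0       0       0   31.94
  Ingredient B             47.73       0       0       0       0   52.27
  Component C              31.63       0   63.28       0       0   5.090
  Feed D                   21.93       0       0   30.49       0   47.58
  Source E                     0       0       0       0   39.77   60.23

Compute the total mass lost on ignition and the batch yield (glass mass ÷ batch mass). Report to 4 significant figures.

LOI loss = 100.2 lb; glass = 249.6 lb; yield = 71.35%

The whole derivation keeps full float precision in all steps — in-progress results are displayed with 4-significant-digit rounding as written. A single rounding finalizes each reported result — all derived quantities (LOI, totals, the yield, net glass mass, the five compositions) are carried from the weighed amounts for 249.6 lb of glass at full precision, exactly as printed in the question or the answer.
Loss on ignition, line by line:
  Material A: 58.56 × 0.3194 = 18.70 lb
  Ingredient B: 21.09 × 0.5227 = 11.02 lb
  Component C: 154.9 × 0.05090 = 7.884 lb
  Feed D: 54.05 × 0.4758 = 25.72 lb
  Source E: 61.28 × 0.6023 = 36.91 lb
Total LOI = 100.2 lb
Glass = batch − LOI = 349.9 − 100.2 = 249.6 lb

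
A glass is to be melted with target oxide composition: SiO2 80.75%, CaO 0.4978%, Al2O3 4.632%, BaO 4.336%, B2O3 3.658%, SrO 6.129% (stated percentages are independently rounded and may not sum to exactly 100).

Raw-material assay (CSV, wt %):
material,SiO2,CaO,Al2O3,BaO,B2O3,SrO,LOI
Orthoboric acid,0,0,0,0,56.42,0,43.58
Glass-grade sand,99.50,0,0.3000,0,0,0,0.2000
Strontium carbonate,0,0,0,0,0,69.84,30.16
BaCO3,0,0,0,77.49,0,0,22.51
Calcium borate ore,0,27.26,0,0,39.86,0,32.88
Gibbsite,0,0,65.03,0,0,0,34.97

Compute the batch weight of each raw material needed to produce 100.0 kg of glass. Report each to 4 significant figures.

Values along the way are displayed rounded to 4 significant digits on the page — the whole derivation carries exact precision in every operation. Exactly one rounding goes into every reported number; all derived quantities (yield, the six compositions, net glass mass, the totals, ignition loss) are recomputed starting from the weights at 100.0 kg of glass in full precision precisely as stated by problem or answer.
Oxide-by-oxide targets in 100.0 kg glass:
  SiO2: 80.75% × 100.0 = 80.75 kg
  CaO: 0.4978% × 100.0 = 0.4978 kg
  Al2O3: 4.632% × 100.0 = 4.632 kg
  BaO: 4.336% × 100.0 = 4.336 kg
  B2O3: 3.658% × 100.0 = 3.658 kg
  SrO: 6.129% × 100.0 = 6.129 kg
Verifying the oxide balance with the batch weights as given, under the basis named above (summed amounts equal target values once rounding is allowed for):
  SiO2: 81.16·0.9950 = 80.75 kg (target 80.75 kg)
  CaO: 1.826·0.2726 = 0.4978 kg (target 0.4978 kg)
  Al2O3: 81.16·0.003000 + 6.748·0.6503 = 4.632 kg (target 4.632 kg)
  BaO: 5.596·0.7749 = 4.336 kg (target 4.336 kg)
  B2O3: 5.193·0.5642 + 1.826·0.3986 = 3.658 kg (target 3.658 kg)
  SrO: 8.776·0.6984 = 6.129 kg (target 6.129 kg)
Glass-mass closure: net batch after ignition = 100.0 kg (the Σ of target masses is 100.0 kg; basis as stated: 100.0 kg — differing by rounding only).
Batch total: Σ batch = 109.3 kg; LOI loss = Σ batch·LOI = 9.292 kg; yield: glass divided by total = 91.50%.

Batch per 100.0 kg glass:
  Orthoboric acid: 5.193 kg
  Glass-grade sand: 81.16 kg
  Strontium carbonate: 8.776 kg
  BaCO3: 5.596 kg
  Calcium borate ore: 1.826 kg
  Gibbsite: 6.748 kg
Total batch = 109.3 kg; LOI loss = 9.292 kg; yield = 91.50%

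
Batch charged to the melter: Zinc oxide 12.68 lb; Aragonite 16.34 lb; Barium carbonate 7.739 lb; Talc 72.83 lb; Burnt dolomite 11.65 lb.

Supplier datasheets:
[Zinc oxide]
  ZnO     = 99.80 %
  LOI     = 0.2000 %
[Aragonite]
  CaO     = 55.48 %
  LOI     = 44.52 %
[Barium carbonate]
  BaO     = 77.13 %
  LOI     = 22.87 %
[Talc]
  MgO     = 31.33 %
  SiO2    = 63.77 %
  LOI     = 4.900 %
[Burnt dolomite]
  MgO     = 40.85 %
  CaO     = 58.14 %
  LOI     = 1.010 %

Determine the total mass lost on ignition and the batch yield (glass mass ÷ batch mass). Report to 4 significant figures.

LOI loss = 12.76 lb; glass = 108.5 lb; yield = 89.48%

All internal work keeps full precision at all times — in-progress results are displayed (rounded to 4 significant digits) in the printout. Every reported number takes just one rounding — the derived quantities (totals, net glass mass, yield, LOI, the five compositions) are rebuilt at exact precision starting from the weights at 108.5 lb of glass, exactly as shown in either problem or answer.
Loss on ignition, line by line:
  Zinc oxide: 12.68 × 0.002000 = 0.02536 lb
  Aragonite: 16.34 × 0.4452 = 7.275 lb
  Barium carbonate: 7.739 × 0.2287 = 1.770 lb
  Talc: 72.83 × 0.04900 = 3.569 lb
  Burnt dolomite: 11.65 × 0.01010 = 0.1177 lb
Total LOI = 12.76 lb
Glass = batch − LOI = 121.2 − 12.76 = 108.5 lb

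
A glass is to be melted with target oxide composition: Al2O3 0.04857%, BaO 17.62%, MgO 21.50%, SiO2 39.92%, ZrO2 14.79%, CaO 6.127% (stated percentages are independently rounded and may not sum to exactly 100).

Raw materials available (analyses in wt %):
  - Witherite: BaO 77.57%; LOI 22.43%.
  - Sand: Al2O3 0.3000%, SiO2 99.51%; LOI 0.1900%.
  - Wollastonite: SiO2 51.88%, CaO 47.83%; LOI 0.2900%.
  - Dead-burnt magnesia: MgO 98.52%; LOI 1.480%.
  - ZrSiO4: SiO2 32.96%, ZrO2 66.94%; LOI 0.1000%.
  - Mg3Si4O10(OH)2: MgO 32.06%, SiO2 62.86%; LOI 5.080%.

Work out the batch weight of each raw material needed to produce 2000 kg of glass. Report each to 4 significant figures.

All arithmetic runs at full float precision throughout. Working values appear rounded off to 4 significant figures when written out. Every reported number carries a single rounding — the derived quantities (the yield, the six compositions, ignition loss, totals, glass mass) are recomputed at full precision from the batch weights per 2000 kg of glass as set out in the problem or the answer.
Oxide mass targets, per 2000 kg glass:
  Al2O3: 0.04857% × 2000 = 0.9714 kg
  BaO: 17.62% × 2000 = 352.4 kg
  MgO: 21.50% × 2000 = 430.0 kg
  SiO2: 39.92% × 2000 = 798.4 kg
  ZrO2: 14.79% × 2000 = 295.8 kg
  CaO: 6.127% × 2000 = 122.5 kg
A balance pass over the oxides, given the weights on record, at the basis given (oxide sums agree with the targets inside rounding margins):
  Al2O3: 323.8·0.003000 = 0.9714 kg (target 0.9714 kg)
  BaO: 454.3·0.7757 = 352.4 kg (target 352.4 kg)
  MgO: 334.2·0.9852 + 314.4·0.3206 = 430.1 kg (target 430.0 kg)
  SiO2: 323.8·0.9951 + 256.2·0.5188 + 441.9·0.3296 + 314.4·0.6286 = 798.4 kg (target 798.4 kg)
  ZrO2: 441.9·0.6694 = 295.8 kg (target 295.8 kg)
  CaO: 256.2·0.4783 = 122.5 kg (target 122.5 kg)
Glass-mass sanity pass: whole batch net of LOI = 2000 kg (oxide target masses add up to 2000 kg; against the stated basis, 2000 kg — deltas are rounding alone).
Adding the batch up: Σ batch = 2125 kg; LOI removed, Σ of batch·LOI: 124.6 kg; yield = glass ÷ total batch = 94.14%.

Batch per 2000 kg glass:
  Witherite: 454.3 kg
  Sand: 323.8 kg
  Wollastonite: 256.2 kg
  Dead-burnt magnesia: 334.2 kg
  ZrSiO4: 441.9 kg
  Mg3Si4O10(OH)2: 314.4 kg
Total batch = 2125 kg; LOI loss = 124.6 kg; yield = 94.14%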